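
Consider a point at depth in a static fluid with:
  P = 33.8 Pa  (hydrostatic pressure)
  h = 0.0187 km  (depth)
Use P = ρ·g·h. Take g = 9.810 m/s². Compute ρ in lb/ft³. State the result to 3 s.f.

0.0115 lb/ft³

Rearranging: ρ = P/(g·h).
P = 33.8 Pa; h = 0.0187 km = 18.70 m; g = 9.810 m/s².
ρ = 0.1842 kg/m³
0.1842 kg/m³ × (1 lb/ft³ / 16.02 kg/m³) = 0.01150 lb/ft³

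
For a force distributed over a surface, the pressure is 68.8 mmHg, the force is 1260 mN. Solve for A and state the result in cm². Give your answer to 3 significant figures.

Rearranging: A = F/P.
P = 68.8 mmHg = 9173 Pa; F = 1260 mN = 1.260 N.
A = 1.374×10^-4 m²
1.374×10^-4 m² × (1 cm² / 1.000×10^-4 m²) = 1.374 cm²

1.37 cm²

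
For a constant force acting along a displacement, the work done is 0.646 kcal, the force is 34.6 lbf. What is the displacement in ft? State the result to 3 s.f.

Rearranging: d = W/F.
W = 0.646 kcal = 2703 J; F = 34.6 lbf = 153.9 N.
d = 17.56 m
17.56 m × (1 ft / 0.3048 m) = 57.62 ft

57.6 ft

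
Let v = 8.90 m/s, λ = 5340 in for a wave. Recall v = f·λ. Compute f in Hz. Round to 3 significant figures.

Rearranging: f = v/λ.
v = 8.90 m/s; λ = 5340 in = 135.6 m.
f = 0.06562 Hz

0.0656 Hz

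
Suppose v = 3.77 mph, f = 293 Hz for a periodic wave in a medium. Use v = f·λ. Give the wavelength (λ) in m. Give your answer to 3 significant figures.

0.00575 m

Rearranging v = f·λ for λ: λ = v/f.
v = 3.77 mph = 1.685 m/s; f = 293 Hz.
λ = 0.005752 m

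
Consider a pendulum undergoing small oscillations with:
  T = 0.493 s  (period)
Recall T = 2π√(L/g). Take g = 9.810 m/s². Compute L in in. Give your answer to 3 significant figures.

Solving T = 2π√(L/g) for L: L = g·(T/2π)².
T = 0.493 s; g = 9.810 m/s².
L = 0.06040 m
0.06040 m × (1 in / 0.02540 m) = 2.378 in

2.38 in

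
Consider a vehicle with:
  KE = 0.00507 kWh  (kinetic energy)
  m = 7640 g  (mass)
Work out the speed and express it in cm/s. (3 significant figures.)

Rearranging KE = ½mv² for v: v = √(2·KE/m).
KE = 0.00507 kWh = 18252 J; m = 7640 g = 7.640 kg.
v = 69.12 m/s
69.12 m/s × (1 cm/s / 0.01000 m/s) = 6912 cm/s

6910 cm/s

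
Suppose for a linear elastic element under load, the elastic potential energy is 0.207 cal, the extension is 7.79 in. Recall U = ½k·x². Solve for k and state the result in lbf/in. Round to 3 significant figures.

Rearranging U = ½k·x² for k: k = 2U/x².
U = 0.207 cal = 0.8661 J; x = 7.79 in = 0.1979 m.
k = 44.24 N/m
44.24 N/m × (1 lbf/in / 175.1 N/m) = 0.2526 lbf/in

0.253 lbf/in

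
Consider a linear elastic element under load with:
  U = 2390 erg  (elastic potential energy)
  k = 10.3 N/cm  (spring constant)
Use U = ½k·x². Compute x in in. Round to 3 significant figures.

0.0268 in

Rearranging: x = √(2U/k).
U = 2390 erg = 2.390×10^-4 J; k = 10.3 N/cm = 1030 N/m.
x = 6.812×10^-4 m
6.812×10^-4 m × (1 in / 0.02540 m) = 0.02682 in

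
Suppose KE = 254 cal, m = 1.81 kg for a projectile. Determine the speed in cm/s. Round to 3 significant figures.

3430 cm/s

Solving KE = ½mv² for v: v = √(2·KE/m).
KE = 254 cal = 1063 J; m = 1.81 kg.
v = 34.27 m/s
34.27 m/s × (1 cm/s / 0.01000 m/s) = 3427 cm/s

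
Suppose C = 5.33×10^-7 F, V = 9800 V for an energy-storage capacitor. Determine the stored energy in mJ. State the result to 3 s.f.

Directly: E = ½CV².
C = 5.33×10^-7 F; V = 9800 V.
E = 25.59 J  (the unit combination reduces to kg·m²/s² = J)
25.59 J × (1 mJ / 0.001000 J) = 25595 mJ

25600 mJ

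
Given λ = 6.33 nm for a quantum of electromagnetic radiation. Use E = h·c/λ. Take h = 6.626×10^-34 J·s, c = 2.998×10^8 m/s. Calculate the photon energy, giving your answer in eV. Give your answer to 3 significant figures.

E is given directly by: E = hc/λ.
λ = 6.33 nm = 6.330×10^-9 m; h = 6.626×10^-34 J·s; c = 2.998×10^8 m/s.
E = 3.138×10^-17 J  (the unit combination reduces to kg·m²/s² = J)
3.138×10^-17 J × (1 eV / 1.602×10^-19 J) = 195.9 eV

196 eV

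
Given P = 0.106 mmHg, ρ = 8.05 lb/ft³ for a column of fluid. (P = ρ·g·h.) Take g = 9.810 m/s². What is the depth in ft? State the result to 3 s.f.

Rearranging: h = P/(ρ·g).
P = 0.106 mmHg = 14.13 Pa; ρ = 8.05 lb/ft³ = 128.9 kg/m³; g = 9.810 m/s².
h = 0.01117 m
0.01117 m × (1 ft / 0.3048 m) = 0.03665 ft

0.0367 ft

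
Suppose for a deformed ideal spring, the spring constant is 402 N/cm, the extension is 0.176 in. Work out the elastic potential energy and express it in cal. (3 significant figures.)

Directly: U = ½kx².
k = 402 N/cm = 40200 N/m; x = 0.176 in = 0.004470 m.
U = 0.4017 J
0.4017 J × (1 cal / 4.184 J) = 0.09601 cal

0.0960 cal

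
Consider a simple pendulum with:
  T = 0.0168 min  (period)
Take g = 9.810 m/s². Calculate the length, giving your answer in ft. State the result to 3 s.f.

0.828 ft

Rearranging T = 2π√(L/g) for L: L = g·(T/2π)².
T = 0.0168 min = 1.008 s; g = 9.810 m/s².
L = 0.2525 m
0.2525 m × (1 ft / 0.3048 m) = 0.8284 ft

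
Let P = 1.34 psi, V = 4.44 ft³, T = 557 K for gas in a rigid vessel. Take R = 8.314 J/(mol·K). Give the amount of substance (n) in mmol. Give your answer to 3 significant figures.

251 mmol

Rearranging: n = PV/(RT).
P = 1.34 psi = 9239 Pa; V = 4.44 ft³ = 0.1257 m³; T = 557 K; R = 8.314 J/(mol·K).
n = 0.2508 mol
0.2508 mol × (1 mmol / 0.001000 mol) = 250.8 mmol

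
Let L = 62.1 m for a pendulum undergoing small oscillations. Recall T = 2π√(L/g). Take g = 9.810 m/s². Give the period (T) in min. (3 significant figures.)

T is given directly by: T = 2π√(L/g).
L = 62.1 m; g = 9.810 m/s².
T = 15.81 s
15.81 s × (1 min / 60.00 s) = 0.2635 min

0.263 min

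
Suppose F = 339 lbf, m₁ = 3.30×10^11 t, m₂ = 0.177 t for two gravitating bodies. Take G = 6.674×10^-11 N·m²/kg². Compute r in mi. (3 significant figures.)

0.0316 mi

From Newton's law of gravitation: r = √(G·m₁m₂/F).
F = 339 lbf = 1508 N; m₁ = 3.30×10^11 t = 3.300×10^14 kg; m₂ = 0.177 t = 177.0 kg; G = 6.674×10^-11 N·m²/kg².
r = 50.84 m
50.84 m × (1 mi / 1609 m) = 0.03159 mi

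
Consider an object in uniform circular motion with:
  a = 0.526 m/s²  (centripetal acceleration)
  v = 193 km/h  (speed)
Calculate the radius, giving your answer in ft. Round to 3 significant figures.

Solving a = v²/r for r: r = v²/a.
a = 0.526 m/s²; v = 193 km/h = 53.61 m/s.
r = 5464 m
5464 m × (1 ft / 0.3048 m) = 17927 ft

17900 ft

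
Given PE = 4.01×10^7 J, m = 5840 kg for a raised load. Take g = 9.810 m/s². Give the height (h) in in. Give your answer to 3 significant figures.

27600 in

Rearranging: h = PE/(m·g).
PE = 4.01×10^7 J; m = 5840 kg; g = 9.810 m/s².
h = 699.9 m
699.9 m × (1 in / 0.02540 m) = 27557 in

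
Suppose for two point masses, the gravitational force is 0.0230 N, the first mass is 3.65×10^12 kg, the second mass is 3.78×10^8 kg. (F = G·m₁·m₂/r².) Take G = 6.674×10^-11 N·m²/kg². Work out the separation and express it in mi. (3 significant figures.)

From Newton's law of gravitation: r = √(G·m₁m₂/F).
F = 0.0230 N; m₁ = 3.65×10^12 kg; m₂ = 3.78×10^8 kg; G = 6.674×10^-11 N·m²/kg².
r = 2.001×10^6 m
2.001×10^6 m × (1 mi / 1609 m) = 1243 mi

1240 mi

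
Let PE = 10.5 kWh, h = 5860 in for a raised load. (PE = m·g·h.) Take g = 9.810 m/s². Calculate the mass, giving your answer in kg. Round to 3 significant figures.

Rearranging: m = PE/(g·h).
PE = 10.5 kWh = 3.780×10^7 J; h = 5860 in = 148.8 m; g = 9.810 m/s².
m = 25888 kg

25900 kg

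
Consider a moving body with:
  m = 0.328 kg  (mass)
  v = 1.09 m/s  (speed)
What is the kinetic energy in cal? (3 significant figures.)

Directly: KE = ½mv².
m = 0.328 kg; v = 1.09 m/s.
KE = 0.1948 J
0.1948 J × (1 cal / 4.184 J) = 0.04657 cal

0.0466 cal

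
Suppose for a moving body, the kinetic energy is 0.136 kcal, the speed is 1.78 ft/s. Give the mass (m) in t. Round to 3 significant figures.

3.87 t

Rearranging: m = 2·KE/v².
KE = 0.136 kcal = 569.0 J; v = 1.78 ft/s = 0.5425 m/s.
m = 3866 kg
3866 kg × (1 t / 1000 kg) = 3.866 t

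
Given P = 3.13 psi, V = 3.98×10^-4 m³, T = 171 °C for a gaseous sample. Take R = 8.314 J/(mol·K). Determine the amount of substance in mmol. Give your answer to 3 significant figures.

Rearranging: n = PV/(RT).
P = 3.13 psi = 21581 Pa; V = 3.98×10^-4 m³; T = 171 °C = 444.1 K; R = 8.314 J/(mol·K).
n = 0.002326 mol
0.002326 mol × (1 mmol / 0.001000 mol) = 2.326 mmol

2.33 mmol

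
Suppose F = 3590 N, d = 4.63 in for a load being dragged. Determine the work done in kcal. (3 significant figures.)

Directly: W = F·d.
F = 3590 N; d = 4.63 in = 0.1176 m.
W = 422.2 J
422.2 J × (1 kcal / 4184 J) = 0.1009 kcal

0.101 kcal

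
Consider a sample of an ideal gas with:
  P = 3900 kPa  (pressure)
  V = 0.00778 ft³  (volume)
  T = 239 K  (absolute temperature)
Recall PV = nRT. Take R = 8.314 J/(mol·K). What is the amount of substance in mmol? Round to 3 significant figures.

From the ideal-gas law: n = PV/(RT).
P = 3900 kPa = 3.900×10^6 Pa; V = 0.00778 ft³ = 2.203×10^-4 m³; T = 239 K; R = 8.314 J/(mol·K).
n = 0.4324 mol
0.4324 mol × (1 mmol / 0.001000 mol) = 432.4 mmol

432 mmol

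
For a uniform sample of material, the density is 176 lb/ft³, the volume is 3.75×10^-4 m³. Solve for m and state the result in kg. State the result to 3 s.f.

Rearranging ρ = m/V for m: m = ρV.
ρ = 176 lb/ft³ = 2819 kg/m³; V = 3.75×10^-4 m³.
m = 1.057 kg

1.06 kg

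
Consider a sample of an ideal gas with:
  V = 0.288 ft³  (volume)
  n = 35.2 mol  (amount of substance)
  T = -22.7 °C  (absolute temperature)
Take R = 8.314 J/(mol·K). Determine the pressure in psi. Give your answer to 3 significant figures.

From the ideal-gas law: P = nRT/V.
V = 0.288 ft³ = 0.008155 m³; n = 35.2 mol; T = -22.7 °C = 250.4 K; R = 8.314 J/(mol·K).
P = 8.987×10^6 Pa  (the unit combination reduces to kg/(m·s²) = Pa)
8.987×10^6 Pa × (1 psi / 6895 Pa) = 1304 psi

1300 psi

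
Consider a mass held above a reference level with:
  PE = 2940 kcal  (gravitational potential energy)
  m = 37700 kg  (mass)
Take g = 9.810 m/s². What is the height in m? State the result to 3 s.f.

33.3 m

Rearranging: h = PE/(m·g).
PE = 2940 kcal = 1.230×10^7 J; m = 37700 kg; g = 9.810 m/s².
h = 33.26 m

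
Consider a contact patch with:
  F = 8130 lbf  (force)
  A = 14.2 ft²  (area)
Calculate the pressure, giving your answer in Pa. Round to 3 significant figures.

Directly: P = F/A.
F = 8130 lbf = 36164 N; A = 14.2 ft² = 1.319 m².
P = 27413 Pa

27400 Pa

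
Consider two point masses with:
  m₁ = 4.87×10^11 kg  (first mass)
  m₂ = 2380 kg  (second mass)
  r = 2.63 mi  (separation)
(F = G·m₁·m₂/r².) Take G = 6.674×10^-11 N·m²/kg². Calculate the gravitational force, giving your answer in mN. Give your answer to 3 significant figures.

F is given directly by: F = Gm₁m₂/r².
m₁ = 4.87×10^11 kg; m₂ = 2380 kg; r = 2.63 mi = 4233 m; G = 6.674×10^-11 N·m²/kg².
F = 0.004318 N  (the unit combination reduces to kg·m/s² = N)
0.004318 N × (1 mN / 0.001000 N) = 4.318 mN

4.32 mN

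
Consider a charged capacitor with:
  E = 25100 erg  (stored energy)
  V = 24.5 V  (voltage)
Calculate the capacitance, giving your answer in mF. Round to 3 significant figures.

Rearranging: C = 2E/V².
E = 25100 erg = 0.002510 J; V = 24.5 V.
C = 8.363×10^-6 F
8.363×10^-6 F × (1 mF / 0.001000 F) = 0.008363 mF

0.00836 mF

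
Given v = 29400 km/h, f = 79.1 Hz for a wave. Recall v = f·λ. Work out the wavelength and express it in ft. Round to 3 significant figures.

Rearranging v = f·λ for λ: λ = v/f.
v = 29400 km/h = 8167 m/s; f = 79.1 Hz.
λ = 103.2 m
103.2 m × (1 ft / 0.3048 m) = 338.7 ft

339 ft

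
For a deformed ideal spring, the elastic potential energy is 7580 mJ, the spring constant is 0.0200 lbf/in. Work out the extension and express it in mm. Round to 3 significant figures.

Rearranging U = ½k·x² for x: x = √(2U/k).
U = 7580 mJ = 7.580 J; k = 0.0200 lbf/in = 3.503 N/m.
x = 2.080 m
2.080 m × (1 mm / 0.001000 m) = 2080 mm

2080 mm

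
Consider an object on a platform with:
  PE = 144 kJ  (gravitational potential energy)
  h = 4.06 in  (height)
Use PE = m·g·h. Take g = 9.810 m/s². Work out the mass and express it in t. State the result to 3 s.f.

Solving PE = m·g·h for m: m = PE/(g·h).
PE = 144 kJ = 1.440×10^5 J; h = 4.06 in = 0.1031 m; g = 9.810 m/s².
m = 1.423×10^5 kg
1.423×10^5 kg × (1 t / 1000 kg) = 142.3 t

142 t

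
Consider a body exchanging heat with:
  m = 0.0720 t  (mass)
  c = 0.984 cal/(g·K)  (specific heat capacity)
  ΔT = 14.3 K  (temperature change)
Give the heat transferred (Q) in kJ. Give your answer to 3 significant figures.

Directly: Q = mcΔT.
m = 0.0720 t = 72.00 kg; c = 0.984 cal/(g·K) = 4117 J/(kg·K); ΔT = 14.3 K.
Q = 4.239×10^6 J  (the unit combination reduces to kg·m²/s² = J)
4.239×10^6 J × (1 kJ / 1000 J) = 4239 kJ

4240 kJ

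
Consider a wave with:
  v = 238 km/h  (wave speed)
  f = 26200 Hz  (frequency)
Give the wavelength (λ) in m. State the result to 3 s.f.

Rearranging v = f·λ for λ: λ = v/f.
v = 238 km/h = 66.11 m/s; f = 26200 Hz.
λ = 0.002523 m

0.00252 m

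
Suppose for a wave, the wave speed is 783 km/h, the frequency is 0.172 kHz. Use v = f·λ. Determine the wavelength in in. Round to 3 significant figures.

49.8 in

Rearranging: λ = v/f.
v = 783 km/h = 217.5 m/s; f = 0.172 kHz = 172.0 Hz.
λ = 1.265 m
1.265 m × (1 in / 0.02540 m) = 49.78 in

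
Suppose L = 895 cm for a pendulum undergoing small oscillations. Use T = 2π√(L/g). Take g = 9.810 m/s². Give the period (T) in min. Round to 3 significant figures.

0.100 min

Directly: T = 2π√(L/g).
L = 895 cm = 8.950 m; g = 9.810 m/s².
T = 6.001 s
6.001 s × (1 min / 60.00 s) = 0.1000 min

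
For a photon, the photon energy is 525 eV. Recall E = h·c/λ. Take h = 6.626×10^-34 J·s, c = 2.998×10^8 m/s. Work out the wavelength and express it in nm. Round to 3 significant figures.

Rearranging: λ = hc/E.
E = 525 eV = 8.411×10^-17 J; h = 6.626×10^-34 J·s; c = 2.998×10^8 m/s.
λ = 2.362×10^-9 m
2.362×10^-9 m × (1 nm / 1.000×10^-9 m) = 2.362 nm

2.36 nm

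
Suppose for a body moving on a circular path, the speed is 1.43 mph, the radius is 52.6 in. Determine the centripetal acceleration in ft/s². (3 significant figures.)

1.00 ft/s²

Directly: a = v²/r.
v = 1.43 mph = 0.6393 m/s; r = 52.6 in = 1.336 m.
a = 0.3059 m/s²
0.3059 m/s² × (1 ft/s² / 0.3048 m/s²) = 1.004 ft/s²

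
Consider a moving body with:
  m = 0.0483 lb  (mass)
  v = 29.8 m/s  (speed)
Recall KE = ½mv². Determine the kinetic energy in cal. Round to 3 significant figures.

2.33 cal

Directly: KE = ½mv².
m = 0.0483 lb = 0.02191 kg; v = 29.8 m/s.
KE = 9.728 J
9.728 J × (1 cal / 4.184 J) = 2.325 cal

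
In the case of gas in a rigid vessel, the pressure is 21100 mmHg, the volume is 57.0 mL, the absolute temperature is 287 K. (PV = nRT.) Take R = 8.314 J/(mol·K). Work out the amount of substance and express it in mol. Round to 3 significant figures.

0.0672 mol

Rearranging: n = PV/(RT).
P = 21100 mmHg = 2.813×10^6 Pa; V = 57.0 mL = 5.700×10^-5 m³; T = 287 K; R = 8.314 J/(mol·K).
n = 0.06720 mol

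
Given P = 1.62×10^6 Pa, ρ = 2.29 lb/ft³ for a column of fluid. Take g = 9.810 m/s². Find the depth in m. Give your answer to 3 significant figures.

Rearranging: h = P/(ρ·g).
P = 1.62×10^6 Pa; ρ = 2.29 lb/ft³ = 36.68 kg/m³; g = 9.810 m/s².
h = 4502 m

4500 m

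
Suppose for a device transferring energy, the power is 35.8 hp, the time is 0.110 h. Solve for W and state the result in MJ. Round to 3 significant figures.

Rearranging P = W/t for W: W = P·t.
P = 35.8 hp = 26696 W; t = 0.110 h = 396.0 s.
W = 1.057×10^7 J
1.057×10^7 J × (1 MJ / 1.000×10^6 J) = 10.57 MJ

10.6 MJ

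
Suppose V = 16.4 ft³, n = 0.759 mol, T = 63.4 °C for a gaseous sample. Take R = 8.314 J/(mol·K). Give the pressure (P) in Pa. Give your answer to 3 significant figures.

4570 Pa

From the ideal-gas law: P = nRT/V.
V = 16.4 ft³ = 0.4644 m³; n = 0.759 mol; T = 63.4 °C = 336.5 K; R = 8.314 J/(mol·K).
P = 4573 Pa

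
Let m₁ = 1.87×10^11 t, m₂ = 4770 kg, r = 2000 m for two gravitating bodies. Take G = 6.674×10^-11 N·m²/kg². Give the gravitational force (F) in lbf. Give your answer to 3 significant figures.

3.35 lbf

From Newton's law of gravitation: F = Gm₁m₂/r².
m₁ = 1.87×10^11 t = 1.870×10^14 kg; m₂ = 4770 kg; r = 2000 m; G = 6.674×10^-11 N·m²/kg².
F = 14.88 N
14.88 N × (1 lbf / 4.448 N) = 3.346 lbf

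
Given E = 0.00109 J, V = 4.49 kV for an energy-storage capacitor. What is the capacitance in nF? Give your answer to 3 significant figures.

Rearranging E = ½C·V² for C: C = 2E/V².
E = 0.00109 J; V = 4.49 kV = 4490 V.
C = 1.081×10^-10 F
1.081×10^-10 F × (1 nF / 1.000×10^-9 F) = 0.1081 nF

0.108 nF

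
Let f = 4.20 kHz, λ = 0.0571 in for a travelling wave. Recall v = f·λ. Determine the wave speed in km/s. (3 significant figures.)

v is given directly by: v = fλ.
f = 4.20 kHz = 4200 Hz; λ = 0.0571 in = 0.001450 m.
v = 6.091 m/s
6.091 m/s × (1 km/s / 1000 m/s) = 0.006091 km/s

0.00609 km/s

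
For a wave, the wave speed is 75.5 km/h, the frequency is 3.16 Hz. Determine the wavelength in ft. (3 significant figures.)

Rearranging v = f·λ for λ: λ = v/f.
v = 75.5 km/h = 20.97 m/s; f = 3.16 Hz.
λ = 6.637 m
6.637 m × (1 ft / 0.3048 m) = 21.77 ft

21.8 ft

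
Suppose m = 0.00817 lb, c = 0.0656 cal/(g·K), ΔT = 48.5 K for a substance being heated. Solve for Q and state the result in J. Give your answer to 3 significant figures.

49.3 J

Q is given directly by: Q = mcΔT.
m = 0.00817 lb = 0.003706 kg; c = 0.0656 cal/(g·K) = 274.5 J/(kg·K); ΔT = 48.5 K.
Q = 49.33 J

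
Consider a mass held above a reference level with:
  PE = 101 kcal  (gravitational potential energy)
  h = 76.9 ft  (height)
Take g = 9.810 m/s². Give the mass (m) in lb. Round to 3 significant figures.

Rearranging: m = PE/(g·h).
PE = 101 kcal = 4.226×10^5 J; h = 76.9 ft = 23.44 m; g = 9.810 m/s².
m = 1838 kg
1838 kg × (1 lb / 0.4536 kg) = 4052 lb

4050 lb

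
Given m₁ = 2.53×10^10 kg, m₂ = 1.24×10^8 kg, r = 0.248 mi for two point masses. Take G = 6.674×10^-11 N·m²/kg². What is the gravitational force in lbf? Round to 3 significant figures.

295 lbf

F is given directly by: F = Gm₁m₂/r².
m₁ = 2.53×10^10 kg; m₂ = 1.24×10^8 kg; r = 0.248 mi = 399.1 m; G = 6.674×10^-11 N·m²/kg².
F = 1314 N
1314 N × (1 lbf / 4.448 N) = 295.5 lbf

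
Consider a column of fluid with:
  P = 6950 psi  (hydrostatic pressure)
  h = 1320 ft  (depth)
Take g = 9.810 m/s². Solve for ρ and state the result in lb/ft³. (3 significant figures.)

758 lb/ft³

Rearranging: ρ = P/(g·h).
P = 6950 psi = 4.792×10^7 Pa; h = 1320 ft = 402.3 m; g = 9.810 m/s².
ρ = 12141 kg/m³
12141 kg/m³ × (1 lb/ft³ / 16.02 kg/m³) = 757.9 lb/ft³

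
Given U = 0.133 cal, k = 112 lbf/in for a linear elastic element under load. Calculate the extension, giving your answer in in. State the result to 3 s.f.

Rearranging: x = √(2U/k).
U = 0.133 cal = 0.5565 J; k = 112 lbf/in = 19614 N/m.
x = 0.007533 m
0.007533 m × (1 in / 0.02540 m) = 0.2966 in

0.297 in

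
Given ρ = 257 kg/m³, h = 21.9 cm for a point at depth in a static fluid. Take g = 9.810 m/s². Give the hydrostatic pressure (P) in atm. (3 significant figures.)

P is given directly by: P = ρgh.
ρ = 257 kg/m³; h = 21.9 cm = 0.2190 m; g = 9.810 m/s².
P = 552.1 Pa  (the unit combination reduces to kg/(m·s²) = Pa)
552.1 Pa × (1 atm / 1.013×10^5 Pa) = 0.005449 atm

0.00545 atm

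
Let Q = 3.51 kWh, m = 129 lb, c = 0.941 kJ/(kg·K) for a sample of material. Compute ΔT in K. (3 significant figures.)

Rearranging: ΔT = Q/(m·c).
Q = 3.51 kWh = 1.264×10^7 J; m = 129 lb = 58.51 kg; c = 0.941 kJ/(kg·K) = 941.0 J/(kg·K).
ΔT = 229.5 K

229 K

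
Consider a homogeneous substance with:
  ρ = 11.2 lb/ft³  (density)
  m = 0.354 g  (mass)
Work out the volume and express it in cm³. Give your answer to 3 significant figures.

1.97 cm³

Solving ρ = m/V for V: V = m/ρ.
ρ = 11.2 lb/ft³ = 179.4 kg/m³; m = 0.354 g = 3.540×10^-4 kg.
V = 1.973×10^-6 m³
1.973×10^-6 m³ × (1 cm³ / 1.000×10^-6 m³) = 1.973 cm³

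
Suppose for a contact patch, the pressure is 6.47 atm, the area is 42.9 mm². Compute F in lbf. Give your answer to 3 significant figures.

6.32 lbf

Rearranging: F = P·A.
P = 6.47 atm = 6.556×10^5 Pa; A = 42.9 mm² = 4.290×10^-5 m².
F = 28.12 N  (the unit combination reduces to kg·m/s² = N)
28.12 N × (1 lbf / 4.448 N) = 6.323 lbf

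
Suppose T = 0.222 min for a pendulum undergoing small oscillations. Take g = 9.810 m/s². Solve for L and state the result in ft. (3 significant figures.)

Rearranging: L = g·(T/2π)².
T = 0.222 min = 13.32 s; g = 9.810 m/s².
L = 44.09 m
44.09 m × (1 ft / 0.3048 m) = 144.6 ft

145 ft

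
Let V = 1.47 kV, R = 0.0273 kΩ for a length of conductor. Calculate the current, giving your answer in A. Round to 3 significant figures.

53.8 A

Rearranging: I = V/R.
V = 1.47 kV = 1470 V; R = 0.0273 kΩ = 27.30 Ω.
I = 53.85 A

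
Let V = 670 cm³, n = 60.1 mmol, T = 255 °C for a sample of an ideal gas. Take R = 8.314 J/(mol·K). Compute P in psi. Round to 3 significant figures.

57.1 psi

Directly: P = nRT/V.
V = 670 cm³ = 6.700×10^-4 m³; n = 60.1 mmol = 0.06010 mol; T = 255 °C = 528.1 K; R = 8.314 J/(mol·K).
P = 3.939×10^5 Pa  (the unit combination reduces to kg/(m·s²) = Pa)
3.939×10^5 Pa × (1 psi / 6895 Pa) = 57.13 psi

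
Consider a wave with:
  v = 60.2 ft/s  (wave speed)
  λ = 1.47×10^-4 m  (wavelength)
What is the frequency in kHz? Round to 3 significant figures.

Rearranging: f = v/λ.
v = 60.2 ft/s = 18.35 m/s; λ = 1.47×10^-4 m.
f = 1.248×10^5 Hz
1.248×10^5 Hz × (1 kHz / 1000 Hz) = 124.8 kHz

125 kHz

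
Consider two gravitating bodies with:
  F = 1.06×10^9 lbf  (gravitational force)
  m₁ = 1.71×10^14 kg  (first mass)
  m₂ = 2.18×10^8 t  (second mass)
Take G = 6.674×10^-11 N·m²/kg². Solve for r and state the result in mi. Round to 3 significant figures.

0.451 mi

Solving F = G·m₁·m₂/r² for r: r = √(G·m₁m₂/F).
F = 1.06×10^9 lbf = 4.715×10^9 N; m₁ = 1.71×10^14 kg; m₂ = 2.18×10^8 t = 2.180×10^11 kg; G = 6.674×10^-11 N·m²/kg².
r = 726.4 m
726.4 m × (1 mi / 1609 m) = 0.4514 mi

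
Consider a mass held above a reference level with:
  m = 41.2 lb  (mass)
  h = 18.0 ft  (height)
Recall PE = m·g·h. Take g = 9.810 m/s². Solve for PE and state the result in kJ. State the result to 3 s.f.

Directly: PE = mgh.
m = 41.2 lb = 18.69 kg; h = 18.0 ft = 5.486 m; g = 9.810 m/s².
PE = 1006 J
1006 J × (1 kJ / 1000 J) = 1.006 kJ

1.01 kJ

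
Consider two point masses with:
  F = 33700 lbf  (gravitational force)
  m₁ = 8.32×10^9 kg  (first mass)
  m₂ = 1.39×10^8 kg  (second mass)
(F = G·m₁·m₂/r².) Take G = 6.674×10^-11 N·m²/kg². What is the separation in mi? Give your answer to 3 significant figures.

Rearranging F = G·m₁·m₂/r² for r: r = √(G·m₁m₂/F).
F = 33700 lbf = 1.499×10^5 N; m₁ = 8.32×10^9 kg; m₂ = 1.39×10^8 kg; G = 6.674×10^-11 N·m²/kg².
r = 22.69 m
22.69 m × (1 mi / 1609 m) = 0.01410 mi

0.0141 mi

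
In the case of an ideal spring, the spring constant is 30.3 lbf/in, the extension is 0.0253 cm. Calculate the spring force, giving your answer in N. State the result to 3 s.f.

From Hooke's law: F = kx.
k = 30.3 lbf/in = 5306 N/m; x = 0.0253 cm = 2.530×10^-4 m.
F = 1.343 N

1.34 N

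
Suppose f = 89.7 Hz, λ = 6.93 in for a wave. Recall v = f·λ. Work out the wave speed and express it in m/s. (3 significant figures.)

15.8 m/s

Directly: v = fλ.
f = 89.7 Hz; λ = 6.93 in = 0.1760 m.
v = 15.79 m/s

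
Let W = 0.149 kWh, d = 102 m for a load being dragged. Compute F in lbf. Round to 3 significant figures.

1180 lbf

Rearranging W = F·d for F: F = W/d.
W = 0.149 kWh = 5.364×10^5 J; d = 102 m.
F = 5259 N
5259 N × (1 lbf / 4.448 N) = 1182 lbf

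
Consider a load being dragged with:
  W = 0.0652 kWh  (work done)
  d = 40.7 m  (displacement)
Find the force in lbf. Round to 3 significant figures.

Rearranging W = F·d for F: F = W/d.
W = 0.0652 kWh = 2.347×10^5 J; d = 40.7 m.
F = 5767 N
5767 N × (1 lbf / 4.448 N) = 1296 lbf

1300 lbf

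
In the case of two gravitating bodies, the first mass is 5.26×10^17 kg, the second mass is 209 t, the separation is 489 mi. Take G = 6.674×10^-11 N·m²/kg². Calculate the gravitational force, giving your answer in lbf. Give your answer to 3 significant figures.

2.66 lbf

From Newton's law of gravitation: F = Gm₁m₂/r².
m₁ = 5.26×10^17 kg; m₂ = 209 t = 2.090×10^5 kg; r = 489 mi = 7.870×10^5 m; G = 6.674×10^-11 N·m²/kg².
F = 11.85 N
11.85 N × (1 lbf / 4.448 N) = 2.663 lbf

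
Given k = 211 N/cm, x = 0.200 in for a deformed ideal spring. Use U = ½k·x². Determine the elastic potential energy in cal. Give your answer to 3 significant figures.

U is given directly by: U = ½kx².
k = 211 N/cm = 21100 N/m; x = 0.200 in = 0.005080 m.
U = 0.2723 J  (the unit combination reduces to kg·m²/s² = J)
0.2723 J × (1 cal / 4.184 J) = 0.06507 cal

0.0651 cal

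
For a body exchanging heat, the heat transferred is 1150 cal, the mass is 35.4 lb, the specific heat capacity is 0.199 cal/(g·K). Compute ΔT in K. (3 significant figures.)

0.360 K

Solving Q = m·c·ΔT for ΔT: ΔT = Q/(m·c).
Q = 1150 cal = 4812 J; m = 35.4 lb = 16.06 kg; c = 0.199 cal/(g·K) = 832.6 J/(kg·K).
ΔT = 0.3599 K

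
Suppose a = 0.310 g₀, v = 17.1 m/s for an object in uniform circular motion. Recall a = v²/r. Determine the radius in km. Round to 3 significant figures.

0.0962 km

Rearranging a = v²/r for r: r = v²/a.
a = 0.310 g₀ = 3.040 m/s²; v = 17.1 m/s.
r = 96.19 m
96.19 m × (1 km / 1000 m) = 0.09619 km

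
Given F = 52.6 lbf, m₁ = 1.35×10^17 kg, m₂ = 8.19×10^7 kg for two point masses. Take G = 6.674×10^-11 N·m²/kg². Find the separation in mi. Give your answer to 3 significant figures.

From Newton's law of gravitation: r = √(G·m₁m₂/F).
F = 52.6 lbf = 234.0 N; m₁ = 1.35×10^17 kg; m₂ = 8.19×10^7 kg; G = 6.674×10^-11 N·m²/kg².
r = 1.776×10^6 m
1.776×10^6 m × (1 mi / 1609 m) = 1103 mi

1100 mi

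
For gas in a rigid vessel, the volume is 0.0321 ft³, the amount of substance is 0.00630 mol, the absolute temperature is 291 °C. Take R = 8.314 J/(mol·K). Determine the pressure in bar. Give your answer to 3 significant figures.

P is given directly by: P = nRT/V.
V = 0.0321 ft³ = 9.090×10^-4 m³; n = 0.00630 mol; T = 291 °C = 564.1 K; R = 8.314 J/(mol·K).
P = 32508 Pa
32508 Pa × (1 bar / 1.000×10^5 Pa) = 0.3251 bar

0.325 bar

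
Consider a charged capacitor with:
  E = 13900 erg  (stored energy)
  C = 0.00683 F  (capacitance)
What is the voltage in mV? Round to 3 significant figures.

Rearranging: V = √(2E/C).
E = 13900 erg = 0.001390 J; C = 0.00683 F.
V = 0.6380 V
0.6380 V × (1 mV / 0.001000 V) = 638.0 mV

638 mV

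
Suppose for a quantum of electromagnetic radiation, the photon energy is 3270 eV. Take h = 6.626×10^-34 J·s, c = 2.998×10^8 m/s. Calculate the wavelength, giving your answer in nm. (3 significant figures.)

Rearranging E = h·c/λ for λ: λ = hc/E.
E = 3270 eV = 5.239×10^-16 J; h = 6.626×10^-34 J·s; c = 2.998×10^8 m/s.
λ = 3.792×10^-10 m
3.792×10^-10 m × (1 nm / 1.000×10^-9 m) = 0.3792 nm

0.379 nm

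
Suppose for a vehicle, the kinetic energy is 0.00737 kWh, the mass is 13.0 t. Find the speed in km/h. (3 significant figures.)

Rearranging: v = √(2·KE/m).
KE = 0.00737 kWh = 26532 J; m = 13.0 t = 13000 kg.
v = 2.020 m/s
2.020 m/s × (1 km/h / 0.2778 m/s) = 7.273 km/h

7.27 km/h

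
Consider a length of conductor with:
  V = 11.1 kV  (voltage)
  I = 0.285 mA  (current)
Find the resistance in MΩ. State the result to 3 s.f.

38.9 MΩ

Solving V = I·R for R: R = V/I.
V = 11.1 kV = 11100 V; I = 0.285 mA = 2.850×10^-4 A.
R = 3.895×10^7 Ω
3.895×10^7 Ω × (1 MΩ / 1.000×10^6 Ω) = 38.95 MΩ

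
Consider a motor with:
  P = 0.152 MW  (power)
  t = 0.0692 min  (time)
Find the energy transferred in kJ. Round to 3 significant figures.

631 kJ

Rearranging P = W/t for W: W = P·t.
P = 0.152 MW = 1.520×10^5 W; t = 0.0692 min = 4.152 s.
W = 6.311×10^5 J  (the unit combination reduces to kg·m²/s² = J)
6.311×10^5 J × (1 kJ / 1000 J) = 631.1 kJ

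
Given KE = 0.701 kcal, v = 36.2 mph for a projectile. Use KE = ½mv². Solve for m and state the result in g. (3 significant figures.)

Rearranging: m = 2·KE/v².
KE = 0.701 kcal = 2933 J; v = 36.2 mph = 16.18 m/s.
m = 22.40 kg
22.40 kg × (1 g / 0.001000 kg) = 22399 g

22400 g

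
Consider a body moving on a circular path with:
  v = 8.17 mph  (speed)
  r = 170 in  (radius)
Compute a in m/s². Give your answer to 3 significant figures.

Directly: a = v²/r.
v = 8.17 mph = 3.652 m/s; r = 170 in = 4.318 m.
a = 3.089 m/s²

3.09 m/s²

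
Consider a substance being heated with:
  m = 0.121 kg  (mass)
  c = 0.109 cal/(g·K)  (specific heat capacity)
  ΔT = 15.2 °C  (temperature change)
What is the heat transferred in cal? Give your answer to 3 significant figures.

Directly: Q = mcΔT.
m = 0.121 kg; c = 0.109 cal/(g·K) = 456.1 J/(kg·K); ΔT = 15.2 °C = 15.20 K.
Q = 838.8 J
838.8 J × (1 cal / 4.184 J) = 200.5 cal

200 cal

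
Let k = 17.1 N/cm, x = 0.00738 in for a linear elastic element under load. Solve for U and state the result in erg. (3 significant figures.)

U is given directly by: U = ½kx².
k = 17.1 N/cm = 1710 N/m; x = 0.00738 in = 1.875×10^-4 m.
U = 3.004×10^-5 J  (the unit combination reduces to kg·m²/s² = J)
3.004×10^-5 J × (1 erg / 1.000×10^-7 J) = 300.4 erg

300 erg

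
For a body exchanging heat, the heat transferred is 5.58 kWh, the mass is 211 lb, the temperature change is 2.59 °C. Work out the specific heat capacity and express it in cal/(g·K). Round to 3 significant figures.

19.4 cal/(g·K)

Rearranging: c = Q/(m·ΔT).
Q = 5.58 kWh = 2.009×10^7 J; m = 211 lb = 95.71 kg; ΔT = 2.59 °C = 2.590 K.
c = 81038 J/(kg·K)
81038 J/(kg·K) × (1 cal/(g·K) / 4184 J/(kg·K)) = 19.37 cal/(g·K)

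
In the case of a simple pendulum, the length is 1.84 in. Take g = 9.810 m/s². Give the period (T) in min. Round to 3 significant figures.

0.00723 min

T is given directly by: T = 2π√(L/g).
L = 1.84 in = 0.04674 m; g = 9.810 m/s².
T = 0.4337 s
0.4337 s × (1 min / 60.00 s) = 0.007228 min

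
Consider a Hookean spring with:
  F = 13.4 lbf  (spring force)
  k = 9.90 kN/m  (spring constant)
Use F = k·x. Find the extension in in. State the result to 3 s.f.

0.237 in

From Hooke's law: x = F/k.
F = 13.4 lbf = 59.61 N; k = 9.90 kN/m = 9900 N/m.
x = 0.006021 m
0.006021 m × (1 in / 0.02540 m) = 0.2370 in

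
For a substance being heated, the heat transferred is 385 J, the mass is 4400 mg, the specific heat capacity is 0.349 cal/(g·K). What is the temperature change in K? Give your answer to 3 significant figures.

59.9 K

Rearranging Q = m·c·ΔT for ΔT: ΔT = Q/(m·c).
Q = 385 J; m = 4400 mg = 0.004400 kg; c = 0.349 cal/(g·K) = 1460 J/(kg·K).
ΔT = 59.92 K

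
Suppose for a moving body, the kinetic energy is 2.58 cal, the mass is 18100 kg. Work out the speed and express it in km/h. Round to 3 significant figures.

Rearranging KE = ½mv² for v: v = √(2·KE/m).
KE = 2.58 cal = 10.79 J; m = 18100 kg.
v = 0.03454 m/s
0.03454 m/s × (1 km/h / 0.2778 m/s) = 0.1243 km/h

0.124 km/h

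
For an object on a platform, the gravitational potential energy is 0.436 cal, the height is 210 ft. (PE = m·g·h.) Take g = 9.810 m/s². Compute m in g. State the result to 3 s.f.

2.91 g

Rearranging PE = m·g·h for m: m = PE/(g·h).
PE = 0.436 cal = 1.824 J; h = 210 ft = 64.01 m; g = 9.810 m/s².
m = 0.002905 kg
0.002905 kg × (1 g / 0.001000 kg) = 2.905 g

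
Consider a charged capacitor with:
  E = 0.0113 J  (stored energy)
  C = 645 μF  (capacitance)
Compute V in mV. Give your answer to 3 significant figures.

Rearranging E = ½C·V² for V: V = √(2E/C).
E = 0.0113 J; C = 645 μF = 6.450×10^-4 F.
V = 5.919 V  (the unit combination reduces to kg·m²/(A·s³) = V)
5.919 V × (1 mV / 0.001000 V) = 5919 mV

5920 mV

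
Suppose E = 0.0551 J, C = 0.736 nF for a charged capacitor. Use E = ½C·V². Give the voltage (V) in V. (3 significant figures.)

Rearranging: V = √(2E/C).
E = 0.0551 J; C = 0.736 nF = 7.360×10^-10 F.
V = 12236 V  (the unit combination reduces to kg·m²/(A·s³) = V)

12200 V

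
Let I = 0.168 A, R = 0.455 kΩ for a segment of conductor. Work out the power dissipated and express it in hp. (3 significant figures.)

0.0172 hp

P is given directly by: P = I²R.
I = 0.168 A; R = 0.455 kΩ = 455.0 Ω.
P = 12.84 W  (the unit combination reduces to kg·m²/s³ = W)
12.84 W × (1 hp / 745.7 W) = 0.01722 hp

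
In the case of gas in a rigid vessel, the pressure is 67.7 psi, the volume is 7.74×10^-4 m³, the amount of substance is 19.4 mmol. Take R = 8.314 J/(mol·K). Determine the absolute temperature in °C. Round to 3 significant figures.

From the ideal-gas law: T = PV/(nR).
P = 67.7 psi = 4.668×10^5 Pa; V = 7.74×10^-4 m³; n = 19.4 mmol = 0.01940 mol; R = 8.314 J/(mol·K).
T = 2240 K
2240 K − 273.15 = 1967 °C

1970 °C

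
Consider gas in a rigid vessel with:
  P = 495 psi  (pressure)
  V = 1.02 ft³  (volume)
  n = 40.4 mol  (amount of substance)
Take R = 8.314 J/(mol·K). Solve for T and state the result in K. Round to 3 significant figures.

293 K

From the ideal-gas law: T = PV/(nR).
P = 495 psi = 3.413×10^6 Pa; V = 1.02 ft³ = 0.02888 m³; n = 40.4 mol; R = 8.314 J/(mol·K).
T = 293.5 K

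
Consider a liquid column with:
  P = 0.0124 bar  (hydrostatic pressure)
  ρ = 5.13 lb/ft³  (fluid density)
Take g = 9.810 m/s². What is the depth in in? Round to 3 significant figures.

60.6 in

Rearranging P = ρ·g·h for h: h = P/(ρ·g).
P = 0.0124 bar = 1240 Pa; ρ = 5.13 lb/ft³ = 82.17 kg/m³; g = 9.810 m/s².
h = 1.538 m
1.538 m × (1 in / 0.02540 m) = 60.56 in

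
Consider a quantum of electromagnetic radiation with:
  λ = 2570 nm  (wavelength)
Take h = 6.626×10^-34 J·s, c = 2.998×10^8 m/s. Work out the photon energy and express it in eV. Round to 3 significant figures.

0.482 eV

E is given directly by: E = hc/λ.
λ = 2570 nm = 2.570×10^-6 m; h = 6.626×10^-34 J·s; c = 2.998×10^8 m/s.
E = 7.729×10^-20 J
7.729×10^-20 J × (1 eV / 1.602×10^-19 J) = 0.4824 eV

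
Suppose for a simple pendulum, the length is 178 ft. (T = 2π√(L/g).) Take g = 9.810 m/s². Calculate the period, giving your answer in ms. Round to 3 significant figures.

Directly: T = 2π√(L/g).
L = 178 ft = 54.25 m; g = 9.810 m/s².
T = 14.78 s
14.78 s × (1 ms / 0.001000 s) = 14776 ms

14800 ms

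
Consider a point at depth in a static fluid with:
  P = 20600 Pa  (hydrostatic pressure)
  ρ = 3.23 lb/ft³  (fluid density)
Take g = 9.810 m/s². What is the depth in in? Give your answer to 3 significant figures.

1600 in

Rearranging P = ρ·g·h for h: h = P/(ρ·g).
P = 20600 Pa; ρ = 3.23 lb/ft³ = 51.74 kg/m³; g = 9.810 m/s².
h = 40.59 m
40.59 m × (1 in / 0.02540 m) = 1598 in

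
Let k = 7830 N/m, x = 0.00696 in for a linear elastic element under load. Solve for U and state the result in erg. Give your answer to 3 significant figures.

U is given directly by: U = ½kx².
k = 7830 N/m; x = 0.00696 in = 1.768×10^-4 m.
U = 1.224×10^-4 J
1.224×10^-4 J × (1 erg / 1.000×10^-7 J) = 1224 erg

1220 erg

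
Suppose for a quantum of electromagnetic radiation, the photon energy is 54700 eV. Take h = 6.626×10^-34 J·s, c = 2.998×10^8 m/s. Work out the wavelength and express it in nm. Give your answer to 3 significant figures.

0.0227 nm

Rearranging: λ = hc/E.
E = 54700 eV = 8.764×10^-15 J; h = 6.626×10^-34 J·s; c = 2.998×10^8 m/s.
λ = 2.267×10^-11 m
2.267×10^-11 m × (1 nm / 1.000×10^-9 m) = 0.02267 nm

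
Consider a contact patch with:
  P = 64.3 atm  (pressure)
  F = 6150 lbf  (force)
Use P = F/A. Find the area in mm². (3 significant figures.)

Rearranging: A = F/P.
P = 64.3 atm = 6.515×10^6 Pa; F = 6150 lbf = 27357 N.
A = 0.004199 m²
0.004199 m² × (1 mm² / 1.000×10^-6 m²) = 4199 mm²

4200 mm²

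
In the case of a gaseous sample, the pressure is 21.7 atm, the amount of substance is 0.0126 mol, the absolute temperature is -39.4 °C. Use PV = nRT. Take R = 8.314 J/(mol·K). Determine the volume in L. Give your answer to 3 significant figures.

Rearranging: V = nRT/P.
P = 21.7 atm = 2.199×10^6 Pa; n = 0.0126 mol; T = -39.4 °C = 233.7 K; R = 8.314 J/(mol·K).
V = 1.114×10^-5 m³
1.114×10^-5 m³ × (1 L / 0.001000 m³) = 0.01114 L

0.0111 L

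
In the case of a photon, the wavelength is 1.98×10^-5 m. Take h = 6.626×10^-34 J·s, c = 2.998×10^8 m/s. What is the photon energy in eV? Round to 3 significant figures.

Directly: E = hc/λ.
λ = 1.98×10^-5 m; h = 6.626×10^-34 J·s; c = 2.998×10^8 m/s.
E = 1.003×10^-20 J
1.003×10^-20 J × (1 eV / 1.602×10^-19 J) = 0.06262 eV

0.0626 eV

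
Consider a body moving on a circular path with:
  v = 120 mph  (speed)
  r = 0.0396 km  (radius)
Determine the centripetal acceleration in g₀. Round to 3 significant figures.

7.41 g₀

a is given directly by: a = v²/r.
v = 120 mph = 53.64 m/s; r = 0.0396 km = 39.60 m.
a = 72.67 m/s²
72.67 m/s² × (1 g₀ / 9.807 m/s²) = 7.410 g₀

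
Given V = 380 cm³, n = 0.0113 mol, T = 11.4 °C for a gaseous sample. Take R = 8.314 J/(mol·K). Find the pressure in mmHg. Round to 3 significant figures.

528 mmHg

P is given directly by: P = nRT/V.
V = 380 cm³ = 3.800×10^-4 m³; n = 0.0113 mol; T = 11.4 °C = 284.5 K; R = 8.314 J/(mol·K).
P = 70350 Pa
70350 Pa × (1 mmHg / 133.3 Pa) = 527.7 mmHg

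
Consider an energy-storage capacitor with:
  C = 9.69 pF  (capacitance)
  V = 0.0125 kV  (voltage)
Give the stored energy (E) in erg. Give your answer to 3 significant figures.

E is given directly by: E = ½CV².
C = 9.69 pF = 9.690×10^-12 F; V = 0.0125 kV = 12.50 V.
E = 7.570×10^-10 J  (the unit combination reduces to kg·m²/s² = J)
7.570×10^-10 J × (1 erg / 1.000×10^-7 J) = 0.007570 erg

0.00757 erg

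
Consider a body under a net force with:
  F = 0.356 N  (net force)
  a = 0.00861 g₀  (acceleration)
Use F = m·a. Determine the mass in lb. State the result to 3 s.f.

9.30 lb

Rearranging: m = F/a.
F = 0.356 N; a = 0.00861 g₀ = 0.08444 m/s².
m = 4.216 kg
4.216 kg × (1 lb / 0.4536 kg) = 9.295 lb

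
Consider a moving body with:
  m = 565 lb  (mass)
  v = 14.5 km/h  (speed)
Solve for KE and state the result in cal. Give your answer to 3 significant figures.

KE is given directly by: KE = ½mv².
m = 565 lb = 256.3 kg; v = 14.5 km/h = 4.028 m/s.
KE = 2079 J
2079 J × (1 cal / 4.184 J) = 496.8 cal

497 cal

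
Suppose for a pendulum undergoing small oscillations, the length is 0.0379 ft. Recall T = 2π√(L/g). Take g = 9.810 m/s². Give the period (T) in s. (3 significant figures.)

T is given directly by: T = 2π√(L/g).
L = 0.0379 ft = 0.01155 m; g = 9.810 m/s².
T = 0.2156 s

0.216 s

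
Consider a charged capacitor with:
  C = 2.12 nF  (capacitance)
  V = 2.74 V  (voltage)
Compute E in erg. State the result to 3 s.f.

0.0796 erg

Directly: E = ½CV².
C = 2.12 nF = 2.120×10^-9 F; V = 2.74 V.
E = 7.958×10^-9 J  (the unit combination reduces to kg·m²/s² = J)
7.958×10^-9 J × (1 erg / 1.000×10^-7 J) = 0.07958 erg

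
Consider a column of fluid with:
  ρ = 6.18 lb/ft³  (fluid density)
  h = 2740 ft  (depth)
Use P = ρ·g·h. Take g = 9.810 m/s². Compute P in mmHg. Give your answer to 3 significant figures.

6080 mmHg

P is given directly by: P = ρgh.
ρ = 6.18 lb/ft³ = 98.99 kg/m³; h = 2740 ft = 835.2 m; g = 9.810 m/s².
P = 8.110×10^5 Pa
8.110×10^5 Pa × (1 mmHg / 133.3 Pa) = 6083 mmHg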